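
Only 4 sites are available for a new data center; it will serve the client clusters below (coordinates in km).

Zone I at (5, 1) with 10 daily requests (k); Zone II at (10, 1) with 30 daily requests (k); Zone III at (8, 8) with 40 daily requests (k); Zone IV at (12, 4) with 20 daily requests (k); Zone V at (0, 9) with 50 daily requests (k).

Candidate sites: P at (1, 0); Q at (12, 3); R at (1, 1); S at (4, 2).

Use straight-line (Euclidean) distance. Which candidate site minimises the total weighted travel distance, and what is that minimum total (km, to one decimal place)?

S, total 1053.1 km

Total weighted distance at each candidate:
  P (1, 0): total = 1425.0
  Q (12, 3): total = 1104.6
  R (1, 1): total = 1337.1
  S (4, 2): total = 1053.1
Minimum is at S with total 1053.1 km.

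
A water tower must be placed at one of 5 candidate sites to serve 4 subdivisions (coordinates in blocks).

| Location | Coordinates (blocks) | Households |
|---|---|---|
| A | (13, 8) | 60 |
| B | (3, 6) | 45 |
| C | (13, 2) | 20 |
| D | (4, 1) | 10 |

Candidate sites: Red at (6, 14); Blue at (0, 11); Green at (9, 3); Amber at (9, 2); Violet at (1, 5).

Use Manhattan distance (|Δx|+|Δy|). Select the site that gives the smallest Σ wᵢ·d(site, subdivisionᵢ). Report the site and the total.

Total weighted distance at each candidate:
  Red (6, 14): total = 1805
  Blue (0, 11): total = 1900
  Green (9, 3): total = 1115
  Amber (9, 2): total = 1190
  Violet (1, 5): total = 1405
Minimum is at Green with total 1115 blocks.

Green, total 1115 blocks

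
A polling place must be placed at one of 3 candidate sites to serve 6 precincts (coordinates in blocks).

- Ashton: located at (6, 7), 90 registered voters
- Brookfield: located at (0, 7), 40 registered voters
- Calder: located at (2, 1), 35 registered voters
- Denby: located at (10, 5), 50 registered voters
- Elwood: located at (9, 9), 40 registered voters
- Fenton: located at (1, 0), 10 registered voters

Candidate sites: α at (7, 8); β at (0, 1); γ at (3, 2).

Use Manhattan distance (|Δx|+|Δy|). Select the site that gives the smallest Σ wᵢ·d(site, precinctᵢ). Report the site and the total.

Total weighted distance at each candidate:
  α (7, 8): total = 1480
  β (0, 1): total = 2790
  γ (3, 2): total = 2170
Minimum is at α with total 1480 blocks.

α, total 1480 blocks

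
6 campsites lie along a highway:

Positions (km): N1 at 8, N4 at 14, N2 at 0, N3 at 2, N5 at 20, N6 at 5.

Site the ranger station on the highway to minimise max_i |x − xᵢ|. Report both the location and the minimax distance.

The 1-center on a line is the midpoint of the two extreme points: leftmost at 0, rightmost at 20.
Optimal location = (0 + 20)/2 = 10; maximum distance = (20 − 0)/2 = 10.

location 10, max distance 10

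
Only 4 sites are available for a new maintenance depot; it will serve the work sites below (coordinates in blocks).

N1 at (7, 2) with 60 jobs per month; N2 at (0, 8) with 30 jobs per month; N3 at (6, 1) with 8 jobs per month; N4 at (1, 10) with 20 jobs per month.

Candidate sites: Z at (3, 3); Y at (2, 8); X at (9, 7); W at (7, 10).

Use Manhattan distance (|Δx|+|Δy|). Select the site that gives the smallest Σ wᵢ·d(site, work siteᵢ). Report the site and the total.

Total weighted distance at each candidate:
  Z (3, 3): total = 760
  Y (2, 8): total = 868
  X (9, 7): total = 1012
  W (7, 10): total = 950
Minimum is at Z with total 760 blocks.

Z, total 760 blocks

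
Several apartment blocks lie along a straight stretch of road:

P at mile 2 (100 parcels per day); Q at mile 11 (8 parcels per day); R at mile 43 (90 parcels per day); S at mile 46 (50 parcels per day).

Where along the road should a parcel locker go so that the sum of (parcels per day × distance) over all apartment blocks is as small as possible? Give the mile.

x = 43

For a sum of weighted absolute distances on a line, the optimum is the weighted median (not the mean). Total weight W = 248; half-weight = 124.
Sort by position and accumulate weight:
  mile 2 (P, w=100) → cum 100
  mile 11 (Q, w=8) → cum 108
  mile 43 (R, w=90) → cum 198  ≥ 124 → median here
  mile 46 (S, w=50) → cum 248
Optimal location: mile 43.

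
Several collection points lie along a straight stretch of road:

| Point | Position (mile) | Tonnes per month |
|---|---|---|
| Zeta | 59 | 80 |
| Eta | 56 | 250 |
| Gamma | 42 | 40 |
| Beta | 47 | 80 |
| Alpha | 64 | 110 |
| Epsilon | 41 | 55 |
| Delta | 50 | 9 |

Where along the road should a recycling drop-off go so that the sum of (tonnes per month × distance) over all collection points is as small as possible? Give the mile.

x = 56

For a sum of weighted absolute distances on a line, the optimum is the weighted median (not the mean). Total weight W = 624; half-weight = 312.
Sort by position and accumulate weight:
  mile 41 (Epsilon, w=55) → cum 55
  mile 42 (Gamma, w=40) → cum 95
  mile 47 (Beta, w=80) → cum 175
  mile 50 (Delta, w=9) → cum 184
  mile 56 (Eta, w=250) → cum 434  ≥ 312 → median here
  mile 59 (Zeta, w=80) → cum 514
  mile 64 (Alpha, w=110) → cum 624
Optimal location: mile 56.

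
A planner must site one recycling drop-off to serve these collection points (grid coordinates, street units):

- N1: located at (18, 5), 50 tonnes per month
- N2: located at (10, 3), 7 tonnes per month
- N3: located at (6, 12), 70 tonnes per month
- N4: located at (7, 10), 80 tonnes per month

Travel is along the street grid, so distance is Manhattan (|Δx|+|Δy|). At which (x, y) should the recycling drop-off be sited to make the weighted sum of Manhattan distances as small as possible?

Manhattan distance separates: Σwᵢ(|x−xᵢ|+|y−yᵢ|) = Σwᵢ|x−xᵢ| + Σwᵢ|y−yᵢ|, so x and y are optimised independently as 1-D weighted medians.
Total weight W = 207; half = 103.5.
x-coordinate, sorted with cumulative weight:
  x=6 (N3, w=70) cum 70
  x=7 (N4, w=80) cum 150  ← median
  x=10 (N2, w=7) cum 157
  x=18 (N1, w=50) cum 207
⇒ x* = 7
y-coordinate, sorted with cumulative weight:
  y=3 (N2, w=7) cum 7
  y=5 (N1, w=50) cum 57
  y=10 (N4, w=80) cum 137  ← median
  y=12 (N3, w=70) cum 207
⇒ y* = 10

(7, 10)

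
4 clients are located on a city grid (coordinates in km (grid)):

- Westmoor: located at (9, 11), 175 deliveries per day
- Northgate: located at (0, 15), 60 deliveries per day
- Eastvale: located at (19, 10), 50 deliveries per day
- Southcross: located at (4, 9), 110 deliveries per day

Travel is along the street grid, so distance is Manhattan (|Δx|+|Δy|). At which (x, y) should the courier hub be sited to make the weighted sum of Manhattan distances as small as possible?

(9, 11)

Manhattan distance separates: Σwᵢ(|x−xᵢ|+|y−yᵢ|) = Σwᵢ|x−xᵢ| + Σwᵢ|y−yᵢ|, so x and y are optimised independently as 1-D weighted medians.
Total weight W = 395; half = 197.5.
x-coordinate, sorted with cumulative weight:
  x=0 (Northgate, w=60) cum 60
  x=4 (Southcross, w=110) cum 170
  x=9 (Westmoor, w=175) cum 345  ← median
  x=19 (Eastvale, w=50) cum 395
⇒ x* = 9
y-coordinate, sorted with cumulative weight:
  y=9 (Southcross, w=110) cum 110
  y=10 (Eastvale, w=50) cum 160
  y=11 (Westmoor, w=175) cum 335  ← median
  y=15 (Northgate, w=60) cum 395
⇒ y* = 11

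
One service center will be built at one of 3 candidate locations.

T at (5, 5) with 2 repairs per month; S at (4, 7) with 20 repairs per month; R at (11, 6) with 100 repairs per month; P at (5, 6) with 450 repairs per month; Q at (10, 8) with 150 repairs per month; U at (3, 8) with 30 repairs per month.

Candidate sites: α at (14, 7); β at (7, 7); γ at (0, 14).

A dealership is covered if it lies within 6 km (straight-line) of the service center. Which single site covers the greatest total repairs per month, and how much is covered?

Coverage radius r = 6 km; a point is covered iff (Δx)²+(Δy)² ≤ 6² = 36.
  α (14, 7): covers {R, Q} → 250
  β (7, 7): covers {T, S, R, P, Q, U} → 752
  γ (0, 14): covers {none} → 0
Maximum coverage at β: 752 repairs per month.

β, covering 752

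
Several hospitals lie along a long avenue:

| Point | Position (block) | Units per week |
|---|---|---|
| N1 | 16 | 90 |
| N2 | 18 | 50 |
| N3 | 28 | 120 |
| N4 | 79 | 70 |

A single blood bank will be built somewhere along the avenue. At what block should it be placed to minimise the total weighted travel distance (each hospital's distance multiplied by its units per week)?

For a sum of weighted absolute distances on a line, the optimum is the weighted median (not the mean). Total weight W = 330; half-weight = 165.
Sort by position and accumulate weight:
  block 16 (N1, w=90) → cum 90
  block 18 (N2, w=50) → cum 140
  block 28 (N3, w=120) → cum 260  ≥ 165 → median here
  block 79 (N4, w=70) → cum 330
Optimal location: block 28.

x = 28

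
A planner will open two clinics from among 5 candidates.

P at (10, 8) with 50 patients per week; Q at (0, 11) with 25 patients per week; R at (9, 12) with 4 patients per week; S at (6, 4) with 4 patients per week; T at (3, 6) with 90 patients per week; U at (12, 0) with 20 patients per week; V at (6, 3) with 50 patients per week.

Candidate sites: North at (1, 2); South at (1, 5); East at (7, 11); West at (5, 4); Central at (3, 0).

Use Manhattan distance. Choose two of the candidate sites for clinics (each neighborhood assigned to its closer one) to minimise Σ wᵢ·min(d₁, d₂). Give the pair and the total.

{East, West}, total 1171

Evaluate every pair (each demand assigned to the nearer of the two):
  {East, West}: total = 1171
  {South, West}: total = 1267
  {North, West}: total = 1432
  {West, Central}: total = 1442
  {South, East}: total = 1451
  {East, Central}: total = 1535
  {South, Central}: total = 1609
  {North, East}: total = 1615
  {North, South}: total = 1689
  {North, Central}: total = 2120
Best pair: {East, West} with total 1171.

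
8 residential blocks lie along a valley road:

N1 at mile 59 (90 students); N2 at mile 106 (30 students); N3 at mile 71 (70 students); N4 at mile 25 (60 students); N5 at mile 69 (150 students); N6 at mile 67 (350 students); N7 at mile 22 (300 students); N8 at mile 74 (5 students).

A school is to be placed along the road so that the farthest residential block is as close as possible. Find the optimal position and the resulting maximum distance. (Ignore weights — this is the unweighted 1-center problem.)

location 64, max distance 42

The 1-center on a line is the midpoint of the two extreme points: leftmost at 22, rightmost at 106.
Optimal location = (22 + 106)/2 = 64; maximum distance = (106 − 22)/2 = 42.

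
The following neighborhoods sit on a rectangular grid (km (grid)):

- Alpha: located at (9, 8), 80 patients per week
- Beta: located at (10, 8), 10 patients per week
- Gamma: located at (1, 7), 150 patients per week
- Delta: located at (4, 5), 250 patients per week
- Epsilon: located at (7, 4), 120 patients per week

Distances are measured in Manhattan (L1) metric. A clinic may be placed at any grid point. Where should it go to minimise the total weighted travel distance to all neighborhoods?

(4, 5)

Manhattan distance separates: Σwᵢ(|x−xᵢ|+|y−yᵢ|) = Σwᵢ|x−xᵢ| + Σwᵢ|y−yᵢ|, so x and y are optimised independently as 1-D weighted medians.
Total weight W = 610; half = 305.
x-coordinate, sorted with cumulative weight:
  x=1 (Gamma, w=150) cum 150
  x=4 (Delta, w=250) cum 400  ← median
  x=7 (Epsilon, w=120) cum 520
  x=9 (Alpha, w=80) cum 600
  x=10 (Beta, w=10) cum 610
⇒ x* = 4
y-coordinate, sorted with cumulative weight:
  y=4 (Epsilon, w=120) cum 120
  y=5 (Delta, w=250) cum 370  ← median
  y=7 (Gamma, w=150) cum 520
  y=8 (Alpha, w=80) cum 600
  y=8 (Beta, w=10) cum 610
⇒ y* = 5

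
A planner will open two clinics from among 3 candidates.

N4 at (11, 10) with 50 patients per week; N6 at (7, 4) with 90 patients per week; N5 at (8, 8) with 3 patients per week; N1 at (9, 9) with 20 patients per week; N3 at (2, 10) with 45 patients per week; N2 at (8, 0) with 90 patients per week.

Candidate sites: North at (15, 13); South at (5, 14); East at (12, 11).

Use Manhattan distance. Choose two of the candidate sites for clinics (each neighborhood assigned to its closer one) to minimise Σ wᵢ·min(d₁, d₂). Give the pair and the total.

Evaluate every pair (each demand assigned to the nearer of the two):
  {South, East}: total = 2966
  {North, East}: total = 3146
  {North, South}: total = 3482
Best pair: {South, East} with total 2966.

{South, East}, total 2966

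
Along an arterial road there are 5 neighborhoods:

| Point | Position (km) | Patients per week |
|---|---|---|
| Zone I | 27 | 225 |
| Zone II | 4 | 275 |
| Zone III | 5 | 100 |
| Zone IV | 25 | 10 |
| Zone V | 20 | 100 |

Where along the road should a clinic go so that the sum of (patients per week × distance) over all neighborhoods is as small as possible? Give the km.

For a sum of weighted absolute distances on a line, the optimum is the weighted median (not the mean). Total weight W = 710; half-weight = 355.
Sort by position and accumulate weight:
  km 4 (Zone II, w=275) → cum 275
  km 5 (Zone III, w=100) → cum 375  ≥ 355 → median here
  km 20 (Zone V, w=100) → cum 475
  km 25 (Zone IV, w=10) → cum 485
  km 27 (Zone I, w=225) → cum 710
Optimal location: km 5.

x = 5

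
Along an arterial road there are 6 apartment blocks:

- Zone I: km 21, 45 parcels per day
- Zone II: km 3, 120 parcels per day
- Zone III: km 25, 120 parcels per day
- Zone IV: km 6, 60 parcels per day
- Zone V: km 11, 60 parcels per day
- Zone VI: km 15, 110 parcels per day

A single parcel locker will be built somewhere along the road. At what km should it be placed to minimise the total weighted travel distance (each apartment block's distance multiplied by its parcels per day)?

x = 15

For a sum of weighted absolute distances on a line, the optimum is the weighted median (not the mean). Total weight W = 515; half-weight = 257.5.
Sort by position and accumulate weight:
  km 3 (Zone II, w=120) → cum 120
  km 6 (Zone IV, w=60) → cum 180
  km 11 (Zone V, w=60) → cum 240
  km 15 (Zone VI, w=110) → cum 350  ≥ 257.5 → median here
  km 21 (Zone I, w=45) → cum 395
  km 25 (Zone III, w=120) → cum 515
Optimal location: km 15.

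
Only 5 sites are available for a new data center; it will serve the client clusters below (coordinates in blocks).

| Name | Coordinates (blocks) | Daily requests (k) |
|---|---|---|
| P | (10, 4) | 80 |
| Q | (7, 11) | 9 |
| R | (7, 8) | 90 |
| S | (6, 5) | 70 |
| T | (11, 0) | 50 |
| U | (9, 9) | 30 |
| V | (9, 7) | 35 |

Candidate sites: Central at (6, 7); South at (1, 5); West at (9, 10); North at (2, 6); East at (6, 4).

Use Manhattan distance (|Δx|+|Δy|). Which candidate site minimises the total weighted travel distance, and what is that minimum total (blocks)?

Central, total 1780 blocks

Total weighted distance at each candidate:
  Central (6, 7): total = 1780
  South (1, 5): total = 3528
  West (9, 10): total = 2242
  North (2, 6): total = 3200
  East (6, 4): total = 1812
Minimum is at Central with total 1780 blocks.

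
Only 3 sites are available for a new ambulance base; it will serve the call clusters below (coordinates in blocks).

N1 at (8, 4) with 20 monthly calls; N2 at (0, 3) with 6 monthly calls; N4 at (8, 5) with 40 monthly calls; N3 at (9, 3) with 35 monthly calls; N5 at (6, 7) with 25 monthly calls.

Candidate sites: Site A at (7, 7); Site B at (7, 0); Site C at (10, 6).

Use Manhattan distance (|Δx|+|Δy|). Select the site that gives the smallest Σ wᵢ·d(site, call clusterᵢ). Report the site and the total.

Total weighted distance at each candidate:
  Site A (7, 7): total = 501
  Site B (7, 0): total = 775
  Site C (10, 6): total = 543
Minimum is at Site A with total 501 blocks.

Site A, total 501 blocks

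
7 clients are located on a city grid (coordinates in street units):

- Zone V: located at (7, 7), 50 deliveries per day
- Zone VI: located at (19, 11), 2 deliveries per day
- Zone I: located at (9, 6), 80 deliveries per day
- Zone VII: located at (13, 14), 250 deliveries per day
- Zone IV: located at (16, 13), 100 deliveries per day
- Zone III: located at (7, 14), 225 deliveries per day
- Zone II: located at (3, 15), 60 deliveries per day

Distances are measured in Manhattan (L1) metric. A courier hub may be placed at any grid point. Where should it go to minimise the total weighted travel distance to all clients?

Manhattan distance separates: Σwᵢ(|x−xᵢ|+|y−yᵢ|) = Σwᵢ|x−xᵢ| + Σwᵢ|y−yᵢ|, so x and y are optimised independently as 1-D weighted medians.
Total weight W = 767; half = 383.5.
x-coordinate, sorted with cumulative weight:
  x=3 (Zone II, w=60) cum 60
  x=7 (Zone V, w=50) cum 110
  x=7 (Zone III, w=225) cum 335
  x=9 (Zone I, w=80) cum 415  ← median
  x=13 (Zone VII, w=250) cum 665
  x=16 (Zone IV, w=100) cum 765
  x=19 (Zone VI, w=2) cum 767
⇒ x* = 9
y-coordinate, sorted with cumulative weight:
  y=6 (Zone I, w=80) cum 80
  y=7 (Zone V, w=50) cum 130
  y=11 (Zone VI, w=2) cum 132
  y=13 (Zone IV, w=100) cum 232
  y=14 (Zone VII, w=250) cum 482  ← median
  y=14 (Zone III, w=225) cum 707
  y=15 (Zone II, w=60) cum 767
⇒ y* = 14

(9, 14)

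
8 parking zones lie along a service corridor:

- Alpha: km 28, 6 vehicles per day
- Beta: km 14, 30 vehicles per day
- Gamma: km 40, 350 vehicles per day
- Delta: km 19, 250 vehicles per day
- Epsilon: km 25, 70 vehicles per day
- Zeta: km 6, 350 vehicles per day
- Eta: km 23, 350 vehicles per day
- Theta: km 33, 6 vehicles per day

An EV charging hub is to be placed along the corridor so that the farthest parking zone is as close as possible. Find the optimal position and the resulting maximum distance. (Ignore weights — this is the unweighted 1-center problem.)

The 1-center on a line is the midpoint of the two extreme points: leftmost at 6, rightmost at 40.
Optimal location = (6 + 40)/2 = 23; maximum distance = (40 − 6)/2 = 17.

location 23, max distance 17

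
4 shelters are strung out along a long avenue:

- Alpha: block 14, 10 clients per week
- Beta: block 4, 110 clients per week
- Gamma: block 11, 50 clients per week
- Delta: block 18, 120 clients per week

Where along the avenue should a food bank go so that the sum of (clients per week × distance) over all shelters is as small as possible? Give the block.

x = 11

For a sum of weighted absolute distances on a line, the optimum is the weighted median (not the mean). Total weight W = 290; half-weight = 145.
Sort by position and accumulate weight:
  block 4 (Beta, w=110) → cum 110
  block 11 (Gamma, w=50) → cum 160  ≥ 145 → median here
  block 14 (Alpha, w=10) → cum 170
  block 18 (Delta, w=120) → cum 290
Optimal location: block 11.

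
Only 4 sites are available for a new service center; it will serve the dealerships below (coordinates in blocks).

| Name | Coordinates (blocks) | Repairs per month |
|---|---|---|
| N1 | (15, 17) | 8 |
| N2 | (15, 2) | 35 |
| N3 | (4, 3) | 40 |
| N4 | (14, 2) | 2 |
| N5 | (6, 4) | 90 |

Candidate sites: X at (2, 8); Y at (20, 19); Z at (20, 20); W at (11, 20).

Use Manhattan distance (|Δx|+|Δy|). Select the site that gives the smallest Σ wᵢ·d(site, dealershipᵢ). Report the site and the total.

Total weighted distance at each candidate:
  X (2, 8): total = 1877
  Y (20, 19): total = 4762
  Z (20, 20): total = 4937
  W (11, 20): total = 3718
Minimum is at X with total 1877 blocks.

X, total 1877 blocks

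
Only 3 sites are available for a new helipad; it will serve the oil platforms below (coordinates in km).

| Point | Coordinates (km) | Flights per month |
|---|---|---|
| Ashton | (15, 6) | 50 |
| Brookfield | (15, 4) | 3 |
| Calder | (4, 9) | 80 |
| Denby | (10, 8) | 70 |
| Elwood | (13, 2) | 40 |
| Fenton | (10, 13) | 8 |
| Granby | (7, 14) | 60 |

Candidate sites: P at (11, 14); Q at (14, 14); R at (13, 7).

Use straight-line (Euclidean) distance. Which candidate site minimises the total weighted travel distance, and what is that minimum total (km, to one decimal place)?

R, total 1888.4 km

Total weighted distance at each candidate:
  P (11, 14): total = 2331.4
  Q (14, 14): total = 2767.1
  R (13, 7): total = 1888.4
Minimum is at R with total 1888.4 km.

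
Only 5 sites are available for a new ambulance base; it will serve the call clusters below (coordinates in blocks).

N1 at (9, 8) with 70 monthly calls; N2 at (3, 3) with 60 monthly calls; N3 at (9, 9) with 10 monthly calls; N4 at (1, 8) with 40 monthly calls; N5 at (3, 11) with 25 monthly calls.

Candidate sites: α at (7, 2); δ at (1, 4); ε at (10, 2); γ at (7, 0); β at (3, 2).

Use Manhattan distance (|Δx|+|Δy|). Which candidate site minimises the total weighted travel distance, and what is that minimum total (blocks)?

Total weighted distance at each candidate:
  α (7, 2): total = 1755
  δ (1, 4): total = 1535
  ε (10, 2): total = 2050
  γ (7, 0): total = 2165
  β (3, 2): total = 1575
Minimum is at δ with total 1535 blocks.

δ, total 1535 blocks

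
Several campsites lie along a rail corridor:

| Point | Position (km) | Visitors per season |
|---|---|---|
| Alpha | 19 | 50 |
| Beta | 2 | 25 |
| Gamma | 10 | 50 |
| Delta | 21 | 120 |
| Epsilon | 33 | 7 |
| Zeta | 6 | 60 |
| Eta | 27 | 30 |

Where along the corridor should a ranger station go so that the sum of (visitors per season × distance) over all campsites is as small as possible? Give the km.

For a sum of weighted absolute distances on a line, the optimum is the weighted median (not the mean). Total weight W = 342; half-weight = 171.
Sort by position and accumulate weight:
  km 2 (Beta, w=25) → cum 25
  km 6 (Zeta, w=60) → cum 85
  km 10 (Gamma, w=50) → cum 135
  km 19 (Alpha, w=50) → cum 185  ≥ 171 → median here
  km 21 (Delta, w=120) → cum 305
  km 27 (Eta, w=30) → cum 335
  km 33 (Epsilon, w=7) → cum 342
Optimal location: km 19.

x = 19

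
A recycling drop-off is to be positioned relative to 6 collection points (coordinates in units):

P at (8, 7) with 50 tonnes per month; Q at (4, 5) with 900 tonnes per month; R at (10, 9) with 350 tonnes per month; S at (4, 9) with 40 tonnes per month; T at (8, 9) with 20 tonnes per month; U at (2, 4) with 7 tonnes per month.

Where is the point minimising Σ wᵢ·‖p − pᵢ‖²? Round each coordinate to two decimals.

(5.73, 6.27)

The minimiser of Σwᵢ‖p−pᵢ‖² is the weighted centroid p* = (Σwᵢpᵢ)/(Σwᵢ).
Σwᵢ = 1367.
Σwᵢxᵢ = 50·8 + 900·4 + 350·10 + 40·4 + 20·8 + 7·2 = 7834.
Σwᵢyᵢ = 50·7 + 900·5 + 350·9 + 40·9 + 20·9 + 7·4 = 8568.
x* = 7834/1367 = 5.73, y* = 8568/1367 = 6.27.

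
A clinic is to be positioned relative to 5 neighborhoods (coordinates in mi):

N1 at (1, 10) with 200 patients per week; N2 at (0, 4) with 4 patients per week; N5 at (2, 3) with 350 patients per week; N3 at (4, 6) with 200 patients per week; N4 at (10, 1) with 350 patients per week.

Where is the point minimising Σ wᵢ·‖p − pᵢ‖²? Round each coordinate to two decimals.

(4.71, 4.18)

The minimiser of Σwᵢ‖p−pᵢ‖² is the weighted centroid p* = (Σwᵢpᵢ)/(Σwᵢ).
Σwᵢ = 1104.
Σwᵢxᵢ = 200·1 + 4·0 + 350·2 + 200·4 + 350·10 = 5200.
Σwᵢyᵢ = 200·10 + 4·4 + 350·3 + 200·6 + 350·1 = 4616.
x* = 5200/1104 = 4.71, y* = 4616/1104 = 4.18.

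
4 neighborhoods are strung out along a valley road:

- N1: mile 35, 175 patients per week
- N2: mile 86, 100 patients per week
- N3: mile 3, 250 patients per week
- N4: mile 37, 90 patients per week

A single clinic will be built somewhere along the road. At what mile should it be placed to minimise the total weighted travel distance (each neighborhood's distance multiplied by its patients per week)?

x = 35

For a sum of weighted absolute distances on a line, the optimum is the weighted median (not the mean). Total weight W = 615; half-weight = 307.5.
Sort by position and accumulate weight:
  mile 3 (N3, w=250) → cum 250
  mile 35 (N1, w=175) → cum 425  ≥ 307.5 → median here
  mile 37 (N4, w=90) → cum 515
  mile 86 (N2, w=100) → cum 615
Optimal location: mile 35.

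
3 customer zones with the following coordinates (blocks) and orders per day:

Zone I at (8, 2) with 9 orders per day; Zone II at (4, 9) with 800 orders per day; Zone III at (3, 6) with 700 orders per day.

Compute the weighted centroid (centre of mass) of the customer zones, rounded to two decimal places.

(3.56, 7.57)

The minimiser of Σwᵢ‖p−pᵢ‖² is the weighted centroid p* = (Σwᵢpᵢ)/(Σwᵢ).
Σwᵢ = 1509.
Σwᵢxᵢ = 9·8 + 800·4 + 700·3 = 5372.
Σwᵢyᵢ = 9·2 + 800·9 + 700·6 = 11418.
x* = 5372/1509 = 3.56, y* = 11418/1509 = 7.57.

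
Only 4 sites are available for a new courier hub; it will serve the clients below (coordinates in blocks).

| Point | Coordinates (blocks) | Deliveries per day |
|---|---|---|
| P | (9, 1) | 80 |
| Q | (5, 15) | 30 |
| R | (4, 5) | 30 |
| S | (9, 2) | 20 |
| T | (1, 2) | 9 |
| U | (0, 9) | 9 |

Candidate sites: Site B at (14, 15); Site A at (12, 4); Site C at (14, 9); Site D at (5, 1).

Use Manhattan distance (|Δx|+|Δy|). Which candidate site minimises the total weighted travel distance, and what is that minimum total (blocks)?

Total weighted distance at each candidate:
  Site B (14, 15): total = 3164
  Site A (12, 4): total = 1660
  Site C (14, 9): total = 2456
  Site D (5, 1): total = 1152
Minimum is at Site D with total 1152 blocks.

Site D, total 1152 blocks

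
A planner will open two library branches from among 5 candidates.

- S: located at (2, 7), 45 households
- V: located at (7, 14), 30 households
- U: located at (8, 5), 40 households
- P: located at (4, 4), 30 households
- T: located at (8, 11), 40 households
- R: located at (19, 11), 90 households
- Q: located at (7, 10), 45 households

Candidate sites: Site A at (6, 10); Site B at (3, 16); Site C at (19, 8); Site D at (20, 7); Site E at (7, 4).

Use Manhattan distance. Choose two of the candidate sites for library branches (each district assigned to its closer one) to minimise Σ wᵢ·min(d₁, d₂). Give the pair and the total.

Evaluate every pair (each demand assigned to the nearer of the two):
  {Site A, Site C}: total = 1420
  {Site A, Site D}: total = 1600
  {Site C, Site E}: total = 1690
  {Site D, Site E}: total = 1870
  {Site A, Site E}: total = 2060
  {Site A, Site B}: total = 2410
  {Site B, Site C}: total = 2700
  {Site B, Site D}: total = 2880
  {Site B, Site E}: total = 3010
  {Site C, Site D}: total = 3940
Best pair: {Site A, Site C} with total 1420.

{Site A, Site C}, total 1420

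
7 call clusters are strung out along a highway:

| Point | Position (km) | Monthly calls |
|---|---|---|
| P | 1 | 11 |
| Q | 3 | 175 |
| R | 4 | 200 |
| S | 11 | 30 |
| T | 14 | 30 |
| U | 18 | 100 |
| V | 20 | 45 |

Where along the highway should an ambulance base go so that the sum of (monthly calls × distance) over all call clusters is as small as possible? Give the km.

For a sum of weighted absolute distances on a line, the optimum is the weighted median (not the mean). Total weight W = 591; half-weight = 295.5.
Sort by position and accumulate weight:
  km 1 (P, w=11) → cum 11
  km 3 (Q, w=175) → cum 186
  km 4 (R, w=200) → cum 386  ≥ 295.5 → median here
  km 11 (S, w=30) → cum 416
  km 14 (T, w=30) → cum 446
  km 18 (U, w=100) → cum 546
  km 20 (V, w=45) → cum 591
Optimal location: km 4.

x = 4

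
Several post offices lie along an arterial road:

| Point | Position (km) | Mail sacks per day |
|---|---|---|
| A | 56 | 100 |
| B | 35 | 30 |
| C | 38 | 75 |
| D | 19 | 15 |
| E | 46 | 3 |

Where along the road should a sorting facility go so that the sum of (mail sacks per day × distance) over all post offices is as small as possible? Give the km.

For a sum of weighted absolute distances on a line, the optimum is the weighted median (not the mean). Total weight W = 223; half-weight = 111.5.
Sort by position and accumulate weight:
  km 19 (D, w=15) → cum 15
  km 35 (B, w=30) → cum 45
  km 38 (C, w=75) → cum 120  ≥ 111.5 → median here
  km 46 (E, w=3) → cum 123
  km 56 (A, w=100) → cum 223
Optimal location: km 38.

x = 38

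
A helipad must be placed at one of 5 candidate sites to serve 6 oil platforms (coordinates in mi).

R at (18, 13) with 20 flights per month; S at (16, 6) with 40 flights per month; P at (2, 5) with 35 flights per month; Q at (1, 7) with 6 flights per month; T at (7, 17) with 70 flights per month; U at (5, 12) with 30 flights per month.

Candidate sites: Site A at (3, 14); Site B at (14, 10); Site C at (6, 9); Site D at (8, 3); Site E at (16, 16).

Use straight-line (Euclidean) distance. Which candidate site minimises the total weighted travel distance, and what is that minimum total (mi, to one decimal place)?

Total weighted distance at each candidate:
  Site A (3, 14): total = 1706.7
  Site B (14, 10): total = 1783.5
  Site C (6, 9): total = 1560.1
  Site D (8, 3): total = 2161.4
  Site E (16, 16): total = 2185.2
Minimum is at Site C with total 1560.1 mi.

Site C, total 1560.1 mi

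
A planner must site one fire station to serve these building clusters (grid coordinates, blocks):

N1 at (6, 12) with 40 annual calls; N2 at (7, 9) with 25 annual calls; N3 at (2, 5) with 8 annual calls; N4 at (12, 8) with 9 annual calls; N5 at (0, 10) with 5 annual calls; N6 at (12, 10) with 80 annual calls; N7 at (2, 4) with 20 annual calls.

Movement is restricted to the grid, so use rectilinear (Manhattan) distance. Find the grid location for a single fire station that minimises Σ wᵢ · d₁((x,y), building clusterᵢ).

(7, 10)

Manhattan distance separates: Σwᵢ(|x−xᵢ|+|y−yᵢ|) = Σwᵢ|x−xᵢ| + Σwᵢ|y−yᵢ|, so x and y are optimised independently as 1-D weighted medians.
Total weight W = 187; half = 93.5.
x-coordinate, sorted with cumulative weight:
  x=0 (N5, w=5) cum 5
  x=2 (N3, w=8) cum 13
  x=2 (N7, w=20) cum 33
  x=6 (N1, w=40) cum 73
  x=7 (N2, w=25) cum 98  ← median
  x=12 (N4, w=9) cum 107
  x=12 (N6, w=80) cum 187
⇒ x* = 7
y-coordinate, sorted with cumulative weight:
  y=4 (N7, w=20) cum 20
  y=5 (N3, w=8) cum 28
  y=8 (N4, w=9) cum 37
  y=9 (N2, w=25) cum 62
  y=10 (N5, w=5) cum 67
  y=10 (N6, w=80) cum 147  ← median
  y=12 (N1, w=40) cum 187
⇒ y* = 10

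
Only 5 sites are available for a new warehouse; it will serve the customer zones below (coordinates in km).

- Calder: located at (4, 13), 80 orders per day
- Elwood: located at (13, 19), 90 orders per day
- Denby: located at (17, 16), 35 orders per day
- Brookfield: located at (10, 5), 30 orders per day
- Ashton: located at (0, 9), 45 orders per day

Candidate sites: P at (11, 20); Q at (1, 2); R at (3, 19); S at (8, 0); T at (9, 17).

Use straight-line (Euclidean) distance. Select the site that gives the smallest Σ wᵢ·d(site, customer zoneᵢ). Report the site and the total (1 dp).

T, total 2100.0 km

Total weighted distance at each candidate:
  P (11, 20): total = 2396.6
  Q (1, 2): total = 4131.8
  R (3, 19): total = 2827.1
  S (8, 0): total = 4202.3
  T (9, 17): total = 2100.0
Minimum is at T with total 2100.0 km.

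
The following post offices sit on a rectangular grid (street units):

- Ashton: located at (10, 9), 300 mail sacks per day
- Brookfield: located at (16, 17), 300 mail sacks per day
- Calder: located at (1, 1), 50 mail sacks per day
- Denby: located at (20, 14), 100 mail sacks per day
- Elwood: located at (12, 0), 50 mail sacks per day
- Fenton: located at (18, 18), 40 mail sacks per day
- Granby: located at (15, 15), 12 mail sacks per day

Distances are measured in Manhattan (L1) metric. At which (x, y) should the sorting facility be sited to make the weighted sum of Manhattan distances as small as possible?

(16, 14)

Manhattan distance separates: Σwᵢ(|x−xᵢ|+|y−yᵢ|) = Σwᵢ|x−xᵢ| + Σwᵢ|y−yᵢ|, so x and y are optimised independently as 1-D weighted medians.
Total weight W = 852; half = 426.
x-coordinate, sorted with cumulative weight:
  x=1 (Calder, w=50) cum 50
  x=10 (Ashton, w=300) cum 350
  x=12 (Elwood, w=50) cum 400
  x=15 (Granby, w=12) cum 412
  x=16 (Brookfield, w=300) cum 712  ← median
  x=18 (Fenton, w=40) cum 752
  x=20 (Denby, w=100) cum 852
⇒ x* = 16
y-coordinate, sorted with cumulative weight:
  y=0 (Elwood, w=50) cum 50
  y=1 (Calder, w=50) cum 100
  y=9 (Ashton, w=300) cum 400
  y=14 (Denby, w=100) cum 500  ← median
  y=15 (Granby, w=12) cum 512
  y=17 (Brookfield, w=300) cum 812
  y=18 (Fenton, w=40) cum 852
⇒ y* = 14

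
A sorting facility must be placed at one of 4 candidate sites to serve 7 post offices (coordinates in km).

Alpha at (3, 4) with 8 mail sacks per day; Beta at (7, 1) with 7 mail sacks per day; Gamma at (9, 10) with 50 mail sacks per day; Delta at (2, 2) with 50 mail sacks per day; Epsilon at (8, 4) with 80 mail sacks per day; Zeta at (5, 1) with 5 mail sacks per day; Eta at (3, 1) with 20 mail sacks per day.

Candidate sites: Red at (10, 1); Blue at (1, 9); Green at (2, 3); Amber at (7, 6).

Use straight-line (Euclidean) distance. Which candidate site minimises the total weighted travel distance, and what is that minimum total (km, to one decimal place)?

Amber, total 948.4 km

Total weighted distance at each candidate:
  Red (10, 1): total = 1391.3
  Blue (1, 9): total = 1767.6
  Green (2, 3): total = 1143.4
  Amber (7, 6): total = 948.4
Minimum is at Amber with total 948.4 km.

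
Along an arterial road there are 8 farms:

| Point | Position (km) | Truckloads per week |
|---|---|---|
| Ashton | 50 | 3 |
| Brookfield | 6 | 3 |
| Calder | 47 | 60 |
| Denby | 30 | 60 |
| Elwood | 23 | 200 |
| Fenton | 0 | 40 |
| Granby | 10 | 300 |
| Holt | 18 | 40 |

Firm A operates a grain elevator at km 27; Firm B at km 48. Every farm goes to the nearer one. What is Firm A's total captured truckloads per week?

643

The indifferent point is the midpoint (27+48)/2 = 37.5; farms left of it (closer to Firm A at 27) go to Firm A, those right go to Firm B.
  Fenton at 0 (w=40) → Firm A
  Brookfield at 6 (w=3) → Firm A
  Granby at 10 (w=300) → Firm A
  Holt at 18 (w=40) → Firm A
  Elwood at 23 (w=200) → Firm A
  Denby at 30 (w=60) → Firm A
  Calder at 47 (w=60) → Firm B
  Ashton at 50 (w=3) → Firm B
Firm A captures 643; Firm B captures 63.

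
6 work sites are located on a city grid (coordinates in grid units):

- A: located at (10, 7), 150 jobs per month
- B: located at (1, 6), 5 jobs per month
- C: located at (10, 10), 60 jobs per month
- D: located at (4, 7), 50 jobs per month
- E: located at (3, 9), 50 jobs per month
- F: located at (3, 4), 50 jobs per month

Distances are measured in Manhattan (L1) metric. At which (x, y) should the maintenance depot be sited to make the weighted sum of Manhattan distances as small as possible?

Manhattan distance separates: Σwᵢ(|x−xᵢ|+|y−yᵢ|) = Σwᵢ|x−xᵢ| + Σwᵢ|y−yᵢ|, so x and y are optimised independently as 1-D weighted medians.
Total weight W = 365; half = 182.5.
x-coordinate, sorted with cumulative weight:
  x=1 (B, w=5) cum 5
  x=3 (E, w=50) cum 55
  x=3 (F, w=50) cum 105
  x=4 (D, w=50) cum 155
  x=10 (A, w=150) cum 305  ← median
  x=10 (C, w=60) cum 365
⇒ x* = 10
y-coordinate, sorted with cumulative weight:
  y=4 (F, w=50) cum 50
  y=6 (B, w=5) cum 55
  y=7 (A, w=150) cum 205  ← median
  y=7 (D, w=50) cum 255
  y=9 (E, w=50) cum 305
  y=10 (C, w=60) cum 365
⇒ y* = 7

(10, 7)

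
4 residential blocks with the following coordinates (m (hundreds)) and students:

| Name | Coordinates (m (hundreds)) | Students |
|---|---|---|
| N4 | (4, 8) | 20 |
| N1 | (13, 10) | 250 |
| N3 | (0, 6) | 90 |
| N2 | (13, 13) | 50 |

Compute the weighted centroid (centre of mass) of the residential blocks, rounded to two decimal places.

(9.71, 9.39)

The minimiser of Σwᵢ‖p−pᵢ‖² is the weighted centroid p* = (Σwᵢpᵢ)/(Σwᵢ).
Σwᵢ = 410.
Σwᵢxᵢ = 20·4 + 250·13 + 90·0 + 50·13 = 3980.
Σwᵢyᵢ = 20·8 + 250·10 + 90·6 + 50·13 = 3850.
x* = 3980/410 = 9.71, y* = 3850/410 = 9.39.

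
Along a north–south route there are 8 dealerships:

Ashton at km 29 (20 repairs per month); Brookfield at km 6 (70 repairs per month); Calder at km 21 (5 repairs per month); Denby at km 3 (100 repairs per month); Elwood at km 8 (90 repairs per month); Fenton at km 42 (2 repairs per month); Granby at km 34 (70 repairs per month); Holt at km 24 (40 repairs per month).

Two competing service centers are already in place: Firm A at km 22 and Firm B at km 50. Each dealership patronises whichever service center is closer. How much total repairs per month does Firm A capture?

395

The indifferent point is the midpoint (22+50)/2 = 36; dealerships left of it (closer to Firm A at 22) go to Firm A, those right go to Firm B.
  Denby at 3 (w=100) → Firm A
  Brookfield at 6 (w=70) → Firm A
  Elwood at 8 (w=90) → Firm A
  Calder at 21 (w=5) → Firm A
  Holt at 24 (w=40) → Firm A
  Ashton at 29 (w=20) → Firm A
  Granby at 34 (w=70) → Firm A
  Fenton at 42 (w=2) → Firm B
Firm A captures 395; Firm B captures 2.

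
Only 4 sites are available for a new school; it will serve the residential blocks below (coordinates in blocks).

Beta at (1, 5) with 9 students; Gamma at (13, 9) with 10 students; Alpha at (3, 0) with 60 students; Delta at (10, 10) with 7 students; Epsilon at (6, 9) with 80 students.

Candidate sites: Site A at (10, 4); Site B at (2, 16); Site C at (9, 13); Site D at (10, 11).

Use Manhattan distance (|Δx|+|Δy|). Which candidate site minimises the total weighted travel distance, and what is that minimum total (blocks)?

Total weighted distance at each candidate:
  Site A (10, 4): total = 1592
  Site B (2, 16): total = 2286
  Site C (9, 13): total = 1952
  Site D (10, 11): total = 1752
Minimum is at Site A with total 1592 blocks.

Site A, total 1592 blocks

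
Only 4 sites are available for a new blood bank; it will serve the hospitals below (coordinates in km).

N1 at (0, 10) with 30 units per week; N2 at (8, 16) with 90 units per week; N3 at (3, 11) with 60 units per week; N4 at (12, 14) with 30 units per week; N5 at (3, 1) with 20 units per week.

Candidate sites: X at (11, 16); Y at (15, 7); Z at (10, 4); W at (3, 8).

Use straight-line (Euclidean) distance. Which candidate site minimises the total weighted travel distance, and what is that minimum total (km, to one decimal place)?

Total weighted distance at each candidate:
  X (11, 16): total = 1619.0
  Y (15, 7): total = 2740.8
  Z (10, 4): total = 2497.0
  W (3, 8): total = 1601.7
Minimum is at W with total 1601.7 km.

W, total 1601.7 km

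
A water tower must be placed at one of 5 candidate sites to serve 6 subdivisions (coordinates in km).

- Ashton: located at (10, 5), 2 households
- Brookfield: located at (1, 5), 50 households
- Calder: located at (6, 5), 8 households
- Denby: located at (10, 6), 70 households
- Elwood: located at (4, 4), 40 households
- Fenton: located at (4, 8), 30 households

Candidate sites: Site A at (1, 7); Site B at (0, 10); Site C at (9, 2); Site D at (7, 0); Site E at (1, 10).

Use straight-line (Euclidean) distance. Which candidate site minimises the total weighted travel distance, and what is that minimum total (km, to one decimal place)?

Site A, total 1060.0 km

Total weighted distance at each candidate:
  Site A (1, 7): total = 1060.0
  Site B (0, 10): total = 1516.3
  Site C (9, 2): total = 1205.8
  Site D (7, 0): total = 1368.9
  Site E (1, 10): total = 1393.1
Minimum is at Site A with total 1060.0 km.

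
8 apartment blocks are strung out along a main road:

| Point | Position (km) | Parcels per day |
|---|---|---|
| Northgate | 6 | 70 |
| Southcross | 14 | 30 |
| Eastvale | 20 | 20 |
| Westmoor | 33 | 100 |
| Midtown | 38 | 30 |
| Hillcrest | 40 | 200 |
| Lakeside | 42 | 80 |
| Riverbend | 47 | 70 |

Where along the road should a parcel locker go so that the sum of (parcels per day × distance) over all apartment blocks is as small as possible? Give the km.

For a sum of weighted absolute distances on a line, the optimum is the weighted median (not the mean). Total weight W = 600; half-weight = 300.
Sort by position and accumulate weight:
  km 6 (Northgate, w=70) → cum 70
  km 14 (Southcross, w=30) → cum 100
  km 20 (Eastvale, w=20) → cum 120
  km 33 (Westmoor, w=100) → cum 220
  km 38 (Midtown, w=30) → cum 250
  km 40 (Hillcrest, w=200) → cum 450  ≥ 300 → median here
  km 42 (Lakeside, w=80) → cum 530
  km 47 (Riverbend, w=70) → cum 600
Optimal location: km 40.

x = 40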